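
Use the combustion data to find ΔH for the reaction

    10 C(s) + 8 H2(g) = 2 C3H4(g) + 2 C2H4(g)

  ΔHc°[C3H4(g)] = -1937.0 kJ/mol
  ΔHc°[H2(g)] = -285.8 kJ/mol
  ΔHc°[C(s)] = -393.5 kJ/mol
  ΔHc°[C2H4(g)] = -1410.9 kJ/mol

ΔH = 474.4 kJ/mol

Using ΔH = Σ nΔHc°(reactants) − Σ nΔHc°(products):
= [10·(-393.5) + 8·(-285.8)] − [2·(-1937.0) + 2·(-1410.9)]
= 474.4 kJ/mol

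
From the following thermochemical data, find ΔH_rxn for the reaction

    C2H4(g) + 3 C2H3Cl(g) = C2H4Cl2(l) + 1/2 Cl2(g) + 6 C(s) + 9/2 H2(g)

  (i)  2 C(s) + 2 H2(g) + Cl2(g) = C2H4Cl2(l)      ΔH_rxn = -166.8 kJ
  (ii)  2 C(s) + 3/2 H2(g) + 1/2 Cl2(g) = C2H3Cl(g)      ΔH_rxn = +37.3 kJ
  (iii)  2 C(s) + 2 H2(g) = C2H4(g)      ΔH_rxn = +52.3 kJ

(i) as written: -166.8 kJ
(ii) reversed and × 3: (-3)·(+37.3) = -111.9 kJ
(iii) reversed: -52.3 kJ
Since enthalpy is a state function, ΔH_rxn = (-166.8) + (-111.9) + (-52.3) = -331.0 kJ

ΔH_rxn = -331.0 kJ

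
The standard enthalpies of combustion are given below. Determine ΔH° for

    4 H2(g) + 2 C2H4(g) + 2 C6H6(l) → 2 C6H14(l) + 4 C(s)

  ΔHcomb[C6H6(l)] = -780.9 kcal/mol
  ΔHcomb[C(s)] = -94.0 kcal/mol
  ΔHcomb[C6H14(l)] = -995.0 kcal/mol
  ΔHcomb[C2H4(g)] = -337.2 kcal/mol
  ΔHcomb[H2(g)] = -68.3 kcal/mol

Using ΔH = Σ nΔHc°(reactants) − Σ nΔHc°(products):
= [4·(-68.3) + 2·(-337.2) + 2·(-780.9)] − [2·(-995.0) + 4·(-94.0)]
= -143.4 kcal/mol

ΔH° = -143.4 kcal/mol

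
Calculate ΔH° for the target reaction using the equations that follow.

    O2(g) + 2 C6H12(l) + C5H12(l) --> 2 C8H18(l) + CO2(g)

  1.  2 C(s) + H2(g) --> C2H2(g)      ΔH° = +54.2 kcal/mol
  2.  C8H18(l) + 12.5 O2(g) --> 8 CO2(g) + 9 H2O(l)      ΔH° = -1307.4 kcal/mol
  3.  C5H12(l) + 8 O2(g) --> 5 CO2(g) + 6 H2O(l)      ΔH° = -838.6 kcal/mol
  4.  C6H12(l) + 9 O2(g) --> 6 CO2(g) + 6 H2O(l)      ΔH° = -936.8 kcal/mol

ΔH° = -97.4 kcal/mol

eq. 1: not needed.
eq. 2 reversed and × 2: (-2)·(-1307.4) = +2614.8 kcal/mol
eq. 3 as written: -838.6 kcal/mol
eq. 4 × 2: (2)·(-936.8) = -1873.6 kcal/mol
ΔH° = (-2)·(-1307.4) + (1)·(-838.6) + (2)·(-936.8) = -97.4 kcal/mol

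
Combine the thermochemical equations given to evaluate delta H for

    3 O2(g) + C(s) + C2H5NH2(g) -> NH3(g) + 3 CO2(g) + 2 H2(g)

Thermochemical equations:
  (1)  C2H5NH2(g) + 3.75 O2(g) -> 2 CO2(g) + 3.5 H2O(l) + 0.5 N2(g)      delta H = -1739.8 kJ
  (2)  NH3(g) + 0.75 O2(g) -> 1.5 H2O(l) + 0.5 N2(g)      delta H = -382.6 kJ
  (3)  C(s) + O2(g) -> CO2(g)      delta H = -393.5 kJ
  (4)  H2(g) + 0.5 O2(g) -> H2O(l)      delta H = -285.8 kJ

delta H = -1179.1 kJ

(1) as written (C2H5NH2(g) already on the reactant side): -1739.8 kJ
(2) reversed (NH3(g) must end up as a product): +382.6 kJ
(3) as written (C(s) already on the reactant side): -393.5 kJ
(4) reversed and × 2 (H2(g) must end up as a product; ×2 to match 2 H2(g) in the target): (-2)·(-285.8) = +571.6 kJ
Combining the equations, delta H = (-1739.8) + (+382.6) + (-393.5) + (+571.6) = -1179.1 kJ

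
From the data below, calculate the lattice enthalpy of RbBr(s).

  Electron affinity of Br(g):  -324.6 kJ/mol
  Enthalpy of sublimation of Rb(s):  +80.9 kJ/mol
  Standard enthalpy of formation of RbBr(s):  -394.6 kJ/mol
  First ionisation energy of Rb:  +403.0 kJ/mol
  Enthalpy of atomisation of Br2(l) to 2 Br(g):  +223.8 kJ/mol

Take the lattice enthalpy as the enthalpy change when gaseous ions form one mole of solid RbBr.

U = -665.8 kJ/mol

ΔHf° = 1·ΔHsub + 1·(ΣIE) + 1/2·D(Br2) + 1·EA + U
-394.6 = 1·(+80.9) + 1·(+403.0) + 1/2·(+223.8) + 1·(-324.6) + U
U = -394.6 − (+271.2) = -665.8 kJ/mol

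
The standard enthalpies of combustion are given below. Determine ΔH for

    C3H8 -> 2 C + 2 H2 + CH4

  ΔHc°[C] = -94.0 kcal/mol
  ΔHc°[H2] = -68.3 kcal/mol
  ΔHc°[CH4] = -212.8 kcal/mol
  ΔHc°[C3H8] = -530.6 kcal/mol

ΔH = 6.8 kcal/mol

Using ΔH = Σ nΔHc°(reactants) − Σ nΔHc°(products):
= [1·(-530.6)] − [2·(-94.0) + 2·(-68.3) + 1·(-212.8)]
= 6.8 kcal/mol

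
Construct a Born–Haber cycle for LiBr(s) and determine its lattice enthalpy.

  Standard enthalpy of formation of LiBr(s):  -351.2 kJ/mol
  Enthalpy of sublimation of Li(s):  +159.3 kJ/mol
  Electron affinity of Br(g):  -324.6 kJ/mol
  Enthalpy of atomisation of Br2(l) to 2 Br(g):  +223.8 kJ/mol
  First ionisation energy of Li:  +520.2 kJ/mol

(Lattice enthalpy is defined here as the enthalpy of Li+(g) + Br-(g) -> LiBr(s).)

U = -818.0 kJ/mol

ΔHf° = 1·ΔHsub + 1·(ΣIE) + 1/2·D(Br2) + 1·EA + U
-351.2 = 1·(+159.3) + 1·(+520.2) + 1/2·(+223.8) + 1·(-324.6) + U
U = -351.2 − (+466.8) = -818.0 kJ/mol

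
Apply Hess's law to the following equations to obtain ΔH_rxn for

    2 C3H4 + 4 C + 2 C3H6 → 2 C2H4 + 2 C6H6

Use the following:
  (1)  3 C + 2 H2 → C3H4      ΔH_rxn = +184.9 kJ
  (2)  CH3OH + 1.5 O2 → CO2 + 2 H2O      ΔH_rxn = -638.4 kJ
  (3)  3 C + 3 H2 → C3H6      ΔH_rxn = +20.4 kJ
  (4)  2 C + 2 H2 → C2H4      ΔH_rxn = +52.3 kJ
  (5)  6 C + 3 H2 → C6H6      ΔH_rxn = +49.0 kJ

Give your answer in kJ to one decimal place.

ΔH_rxn = -208.0 kJ

(1) reversed and × 2 (C3H4 must end up as a reactant; ×2 to match 2 C3H4 in the target): (-2)·(+184.9) = -369.8 kJ
(2): not needed (CO2 appears nowhere else).
(3) reversed and × 2 (reverse to put C3H6 on the reactant side; scale by 2 for the 2 C3H6): (-2)·(+20.4) = -40.8 kJ
(4) × 2 (scale by 2 for the 2 C2H4): (2)·(+52.3) = +104.6 kJ
(5) × 2 (×2 to match 2 C6H6 in the target): (2)·(+49.0) = +98.0 kJ
Since enthalpy is a state function, ΔH_rxn = (-2)·(+184.9) + (-2)·(+20.4) + (2)·(+52.3) + (2)·(+49.0) = -208.0 kJ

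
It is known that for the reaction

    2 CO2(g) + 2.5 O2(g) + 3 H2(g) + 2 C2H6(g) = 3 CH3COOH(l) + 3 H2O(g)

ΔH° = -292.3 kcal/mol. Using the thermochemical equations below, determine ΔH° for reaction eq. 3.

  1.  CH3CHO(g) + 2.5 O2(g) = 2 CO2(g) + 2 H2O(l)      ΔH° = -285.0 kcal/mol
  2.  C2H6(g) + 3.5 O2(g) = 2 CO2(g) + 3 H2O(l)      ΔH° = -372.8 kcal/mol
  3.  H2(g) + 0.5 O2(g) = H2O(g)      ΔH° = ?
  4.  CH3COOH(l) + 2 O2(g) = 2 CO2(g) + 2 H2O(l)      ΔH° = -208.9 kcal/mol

eq. 1: not needed.
eq. 2 × 2: (2)·(-372.8) = -745.6 kcal/mol
eq. 3 × 3: contributes 3·x
eq. 4 reversed and × 3: (-3)·(-208.9) = +626.7 kcal/mol
-292.3 = (-745.6) + (+626.7) + 3·x
x = (-292.3 − (-118.9)) / (3) = -57.8 kcal/mol

ΔH° = -57.8 kcal/mol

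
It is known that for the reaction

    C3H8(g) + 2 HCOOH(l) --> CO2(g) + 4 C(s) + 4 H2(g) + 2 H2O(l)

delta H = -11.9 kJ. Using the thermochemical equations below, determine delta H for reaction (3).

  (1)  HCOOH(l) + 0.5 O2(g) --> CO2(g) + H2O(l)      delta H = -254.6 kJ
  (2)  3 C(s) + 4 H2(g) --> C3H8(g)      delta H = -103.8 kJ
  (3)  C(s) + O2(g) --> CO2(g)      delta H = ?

delta H = -393.5 kJ

(1) × 2: (2)·(-254.6) = -509.2 kJ
(2) reversed: +103.8 kJ
(3) reversed: contributes −x
-11.9 = (-509.2) + (+103.8) − x
x = (-11.9 − (-405.4)) / (-1) = -393.5 kJ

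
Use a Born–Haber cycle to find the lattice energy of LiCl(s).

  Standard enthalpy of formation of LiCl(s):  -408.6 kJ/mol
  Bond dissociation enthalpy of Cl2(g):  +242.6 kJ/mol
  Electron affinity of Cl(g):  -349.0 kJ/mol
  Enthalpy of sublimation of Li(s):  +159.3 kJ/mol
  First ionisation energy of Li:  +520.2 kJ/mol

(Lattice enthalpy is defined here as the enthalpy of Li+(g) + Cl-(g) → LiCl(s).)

U = -860.4 kJ/mol

ΔHf° = 1·ΔHsub + 1·(ΣIE) + 1/2·D(Cl2) + 1·EA + U
-408.6 = 1·(+159.3) + 1·(+520.2) + 1/2·(+242.6) + 1·(-349.0) + U
U = -408.6 − (+451.8) = -860.4 kJ/mol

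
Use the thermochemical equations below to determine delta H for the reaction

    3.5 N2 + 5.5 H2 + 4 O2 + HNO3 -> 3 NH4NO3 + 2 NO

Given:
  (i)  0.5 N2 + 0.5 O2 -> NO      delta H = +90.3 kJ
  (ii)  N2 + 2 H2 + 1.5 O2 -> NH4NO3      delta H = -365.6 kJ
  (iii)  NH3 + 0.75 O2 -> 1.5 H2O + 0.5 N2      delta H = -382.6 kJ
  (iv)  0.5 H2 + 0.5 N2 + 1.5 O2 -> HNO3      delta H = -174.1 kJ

(i) × 2: (2)·(+90.3) = +180.6 kJ
(ii) × 3: (3)·(-365.6) = -1096.8 kJ
(iii): not needed.
(iv) reversed: +174.1 kJ
Combining the equations, delta H = (2)·(+90.3) + (3)·(-365.6) + (-1)·(-174.1) = -742.1 kJ

delta H = -742.1 kJ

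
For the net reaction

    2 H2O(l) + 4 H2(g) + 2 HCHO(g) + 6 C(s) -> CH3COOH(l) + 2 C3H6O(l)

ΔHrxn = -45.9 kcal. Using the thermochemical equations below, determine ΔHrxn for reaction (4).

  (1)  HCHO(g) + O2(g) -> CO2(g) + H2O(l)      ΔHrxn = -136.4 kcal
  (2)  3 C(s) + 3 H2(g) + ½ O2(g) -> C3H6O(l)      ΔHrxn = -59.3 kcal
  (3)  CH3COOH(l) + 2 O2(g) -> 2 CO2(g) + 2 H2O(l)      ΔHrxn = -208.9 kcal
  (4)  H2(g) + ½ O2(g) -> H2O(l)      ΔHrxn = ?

ΔHrxn = -68.3 kcal

(1) × 2 (scale by 2 for the 2 HCHO(g)): (2)·(-136.4) = -272.8 kcal
(2) × 2 (scale by 2 for the 2 C3H6O(l)): (2)·(-59.3) = -118.6 kcal
(3) reversed (CH3COOH(l) must end up as a product): +208.9 kcal
(4) reversed and × 2: contributes −2·x
-45.9 = (-272.8) + (-118.6) + (+208.9) − 2·x
x = (-45.9 − (-182.5)) / (-2) = -68.3 kcal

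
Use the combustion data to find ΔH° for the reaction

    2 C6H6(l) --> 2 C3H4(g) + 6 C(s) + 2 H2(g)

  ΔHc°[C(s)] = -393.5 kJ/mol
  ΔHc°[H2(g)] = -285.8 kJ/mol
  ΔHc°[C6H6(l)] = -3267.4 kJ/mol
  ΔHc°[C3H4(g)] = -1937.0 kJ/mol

ΔH° = 271.8 kJ/mol

With combustion enthalpies, reactants minus products:
= [2·(-3267.4)] − [2·(-1937.0) + 6·(-393.5) + 2·(-285.8)]
= 271.8 kJ/mol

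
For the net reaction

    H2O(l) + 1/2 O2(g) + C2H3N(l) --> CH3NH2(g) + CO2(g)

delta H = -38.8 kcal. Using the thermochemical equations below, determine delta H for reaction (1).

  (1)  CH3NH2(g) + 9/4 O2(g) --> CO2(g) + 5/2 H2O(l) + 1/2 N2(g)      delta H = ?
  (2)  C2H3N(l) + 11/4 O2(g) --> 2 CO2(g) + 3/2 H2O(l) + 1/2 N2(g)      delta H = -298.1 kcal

delta H = -259.3 kcal

(1) reversed (reverse to put CH3NH2(g) on the product side): contributes −x
(2) as written (C2H3N(l) already on the reactant side): -298.1 kcal
-38.8 = (-298.1) − x
x = (-38.8 − (-298.1)) / (-1) = -259.3 kcal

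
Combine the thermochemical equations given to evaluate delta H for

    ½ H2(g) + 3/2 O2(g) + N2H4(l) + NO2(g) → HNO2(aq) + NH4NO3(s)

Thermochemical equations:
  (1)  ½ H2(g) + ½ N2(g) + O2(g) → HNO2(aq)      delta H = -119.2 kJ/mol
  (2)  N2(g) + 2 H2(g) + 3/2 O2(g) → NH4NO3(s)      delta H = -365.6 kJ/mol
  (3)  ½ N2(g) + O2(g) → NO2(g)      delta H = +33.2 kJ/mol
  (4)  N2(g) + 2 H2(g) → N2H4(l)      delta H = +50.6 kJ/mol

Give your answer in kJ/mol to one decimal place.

delta H = -568.6 kJ/mol

(1) as written (HNO2(aq) already on the product side): -119.2 kJ/mol
(2) as written (NH4NO3(s) already on the product side): -365.6 kJ/mol
(3) reversed (NO2(g) must end up as a reactant): -33.2 kJ/mol
(4) reversed (N2H4(l) must end up as a reactant): -50.6 kJ/mol
Summing the manipulated equations, delta H = (-119.2) + (-365.6) + (-33.2) + (-50.6) = -568.6 kJ/mol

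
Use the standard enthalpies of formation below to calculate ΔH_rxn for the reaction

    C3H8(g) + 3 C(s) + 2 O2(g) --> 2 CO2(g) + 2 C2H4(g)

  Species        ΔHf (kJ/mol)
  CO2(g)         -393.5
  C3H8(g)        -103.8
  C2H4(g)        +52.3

ΔH_rxn = -578.6 kJ/mol

Products: 2·(-393.5) + 2·(+52.3) = -682.4
Reactants: 1·(-103.8) + 3·(+0.0) + 2·(+0.0) = -103.8
ΔH_rxn = (-682.4) − (-103.8) = -578.6 kJ/mol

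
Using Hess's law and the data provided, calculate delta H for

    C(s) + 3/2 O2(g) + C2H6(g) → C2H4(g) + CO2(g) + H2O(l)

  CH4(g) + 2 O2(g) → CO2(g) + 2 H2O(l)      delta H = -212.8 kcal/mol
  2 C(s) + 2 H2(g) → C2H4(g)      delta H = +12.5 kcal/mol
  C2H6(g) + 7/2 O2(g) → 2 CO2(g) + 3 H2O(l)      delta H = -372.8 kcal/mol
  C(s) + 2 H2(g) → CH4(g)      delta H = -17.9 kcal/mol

equation 1 reversed: +212.8 kcal/mol
equation 2 as written: +12.5 kcal/mol
equation 3 as written: -372.8 kcal/mol
equation 4 reversed: +17.9 kcal/mol
Since enthalpy is a state function, delta H = (-1)·(-212.8) + (1)·(+12.5) + (1)·(-372.8) + (-1)·(-17.9) = -129.6 kcal/mol

delta H = -129.6 kcal/mol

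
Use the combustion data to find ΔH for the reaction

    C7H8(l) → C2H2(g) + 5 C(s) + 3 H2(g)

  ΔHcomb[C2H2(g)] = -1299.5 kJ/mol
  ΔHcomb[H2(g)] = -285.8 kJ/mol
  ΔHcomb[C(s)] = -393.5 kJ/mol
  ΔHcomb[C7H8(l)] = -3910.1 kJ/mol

Using ΔH = Σ nΔHc°(reactants) − Σ nΔHc°(products):
= [1·(-3910.1)] − [1·(-1299.5) + 5·(-393.5) + 3·(-285.8)]
= 214.3 kJ/mol

ΔH = 214.3 kJ/mol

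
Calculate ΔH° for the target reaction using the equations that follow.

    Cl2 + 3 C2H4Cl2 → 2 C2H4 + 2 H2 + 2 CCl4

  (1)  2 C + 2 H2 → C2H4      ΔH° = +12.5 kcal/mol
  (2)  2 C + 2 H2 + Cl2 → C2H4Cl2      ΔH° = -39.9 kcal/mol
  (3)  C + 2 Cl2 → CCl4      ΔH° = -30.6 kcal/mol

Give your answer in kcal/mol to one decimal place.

ΔH° = 83.5 kcal/mol

(1) × 2 (×2 to match 2 C2H4 in the target): (2)·(+12.5) = +25.0 kcal/mol
(2) reversed and × 3 (reverse to put C2H4Cl2 on the reactant side; scale by 3 for the 3 C2H4Cl2): (-3)·(-39.9) = +119.7 kcal/mol
(3) × 2 (×2 to match 2 CCl4 in the target): (2)·(-30.6) = -61.2 kcal/mol
Since enthalpy is a state function, ΔH° = (2)·(+12.5) + (-3)·(-39.9) + (2)·(-30.6) = 83.5 kcal/mol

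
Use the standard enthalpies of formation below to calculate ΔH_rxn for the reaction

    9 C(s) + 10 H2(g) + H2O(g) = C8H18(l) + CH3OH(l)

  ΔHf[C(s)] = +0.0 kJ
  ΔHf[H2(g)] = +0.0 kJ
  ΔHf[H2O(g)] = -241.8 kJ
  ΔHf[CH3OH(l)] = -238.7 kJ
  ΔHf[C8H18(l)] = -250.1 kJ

ΔH°rxn = Σ nΔHf°(products) − Σ nΔHf°(reactants).
Products: 1·(-250.1) + 1·(-238.7) = -488.8
Reactants: 9·(+0.0) + 10·(+0.0) + 1·(-241.8) = -241.8
ΔH_rxn = (-488.8) − (-241.8) = -247.0 kJ

ΔH_rxn = -247.0 kJ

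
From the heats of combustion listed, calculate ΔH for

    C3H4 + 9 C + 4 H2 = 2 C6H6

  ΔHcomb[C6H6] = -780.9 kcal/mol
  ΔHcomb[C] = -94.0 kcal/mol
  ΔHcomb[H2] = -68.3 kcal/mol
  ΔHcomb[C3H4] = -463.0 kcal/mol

Using ΔH = Σ nΔHc°(reactants) − Σ nΔHc°(products):
= [1·(-463.0) + 9·(-94.0) + 4·(-68.3)] − [2·(-780.9)]
= -20.4 kcal/mol

ΔH = -20.4 kcal/mol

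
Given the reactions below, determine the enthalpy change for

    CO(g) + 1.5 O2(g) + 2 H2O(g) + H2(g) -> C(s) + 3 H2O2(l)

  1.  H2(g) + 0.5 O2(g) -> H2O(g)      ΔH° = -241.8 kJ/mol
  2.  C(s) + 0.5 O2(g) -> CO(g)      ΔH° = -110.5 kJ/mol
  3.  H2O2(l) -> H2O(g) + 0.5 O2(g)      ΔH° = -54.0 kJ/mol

ΔH° = 30.7 kJ/mol

eq. 1 as written (H2(g) already on the reactant side): -241.8 kJ/mol
eq. 2 reversed (CO(g) must end up as a reactant): +110.5 kJ/mol
eq. 3 reversed and × 3 (H2O2(l) must end up as a product; scale by 3 for the 3 H2O2(l)): (-3)·(-54.0) = +162.0 kJ/mol
Since enthalpy is a state function, ΔH° = (-241.8) + (+110.5) + (+162.0) = 30.7 kJ/mol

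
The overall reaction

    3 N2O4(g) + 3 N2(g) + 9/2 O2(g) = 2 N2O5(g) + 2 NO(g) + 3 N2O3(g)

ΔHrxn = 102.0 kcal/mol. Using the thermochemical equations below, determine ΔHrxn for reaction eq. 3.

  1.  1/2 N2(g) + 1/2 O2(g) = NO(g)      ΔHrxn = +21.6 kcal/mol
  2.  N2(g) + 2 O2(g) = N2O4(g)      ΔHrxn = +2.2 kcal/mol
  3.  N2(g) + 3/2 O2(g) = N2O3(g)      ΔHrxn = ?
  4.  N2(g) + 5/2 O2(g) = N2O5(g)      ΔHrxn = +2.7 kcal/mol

ΔHrxn = 20.0 kcal/mol

eq. 1 × 2: (2)·(+21.6) = +43.2 kcal/mol
eq. 2 reversed and × 3: (-3)·(+2.2) = -6.6 kcal/mol
eq. 3 × 3: contributes 3·x
eq. 4 × 2: (2)·(+2.7) = +5.4 kcal/mol
+102.0 = (+43.2) + (-6.6) + (+5.4) + 3·x
x = (+102.0 − (+42.0)) / (3) = 20.0 kcal/mol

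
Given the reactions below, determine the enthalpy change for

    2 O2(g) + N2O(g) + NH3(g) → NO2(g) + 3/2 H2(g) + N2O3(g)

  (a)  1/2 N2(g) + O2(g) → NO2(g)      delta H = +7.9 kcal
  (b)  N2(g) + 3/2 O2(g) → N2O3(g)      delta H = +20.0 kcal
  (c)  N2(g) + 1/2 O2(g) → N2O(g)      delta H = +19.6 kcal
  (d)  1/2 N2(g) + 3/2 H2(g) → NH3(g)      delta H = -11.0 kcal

(a) as written: +7.9 kcal
(b) as written: +20.0 kcal
(c) reversed: -19.6 kcal
(d) reversed: +11.0 kcal
By Hess's law, delta H = (1)·(+7.9) + (1)·(+20.0) + (-1)·(+19.6) + (-1)·(-11.0) = 19.3 kcal

delta H = 19.3 kcal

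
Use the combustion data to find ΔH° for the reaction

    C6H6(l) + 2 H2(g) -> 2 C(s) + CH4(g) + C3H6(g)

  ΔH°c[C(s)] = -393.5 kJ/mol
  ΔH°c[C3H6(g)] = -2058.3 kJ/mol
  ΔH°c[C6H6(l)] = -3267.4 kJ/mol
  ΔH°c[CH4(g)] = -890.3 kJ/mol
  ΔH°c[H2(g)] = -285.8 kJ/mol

ΔH° = -103.4 kJ/mol

Using ΔH = Σ nΔHc°(reactants) − Σ nΔHc°(products):
= [1·(-3267.4) + 2·(-285.8)] − [2·(-393.5) + 1·(-890.3) + 1·(-2058.3)]
= -103.4 kJ/mol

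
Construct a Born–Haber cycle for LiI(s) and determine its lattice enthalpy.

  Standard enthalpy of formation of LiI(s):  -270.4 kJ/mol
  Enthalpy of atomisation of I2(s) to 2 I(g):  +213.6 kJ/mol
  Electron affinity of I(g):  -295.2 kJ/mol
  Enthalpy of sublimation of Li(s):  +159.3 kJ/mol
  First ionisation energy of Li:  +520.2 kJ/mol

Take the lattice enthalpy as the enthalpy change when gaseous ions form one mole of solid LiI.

U = -761.5 kJ/mol

ΔHf° = 1·ΔHsub + 1·(ΣIE) + 1/2·D(I2) + 1·EA + U
-270.4 = 1·(+159.3) + 1·(+520.2) + 1/2·(+213.6) + 1·(-295.2) + U
U = -270.4 − (+491.1) = -761.5 kJ/mol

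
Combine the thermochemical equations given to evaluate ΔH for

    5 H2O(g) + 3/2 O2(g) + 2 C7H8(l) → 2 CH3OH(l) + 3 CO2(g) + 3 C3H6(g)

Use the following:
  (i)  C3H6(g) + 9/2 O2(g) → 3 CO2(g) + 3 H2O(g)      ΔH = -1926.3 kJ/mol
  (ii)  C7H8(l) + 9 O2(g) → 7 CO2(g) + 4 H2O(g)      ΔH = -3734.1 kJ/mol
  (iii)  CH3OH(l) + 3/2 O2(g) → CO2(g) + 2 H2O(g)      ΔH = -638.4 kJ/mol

ΔH = -412.5 kJ/mol

(i) reversed and × 3: (-3)·(-1926.3) = +5778.9 kJ/mol
(ii) × 2: (2)·(-3734.1) = -7468.2 kJ/mol
(iii) reversed and × 2: (-2)·(-638.4) = +1276.8 kJ/mol
ΔH = (+5778.9) + (-7468.2) + (+1276.8) = -412.5 kJ/mol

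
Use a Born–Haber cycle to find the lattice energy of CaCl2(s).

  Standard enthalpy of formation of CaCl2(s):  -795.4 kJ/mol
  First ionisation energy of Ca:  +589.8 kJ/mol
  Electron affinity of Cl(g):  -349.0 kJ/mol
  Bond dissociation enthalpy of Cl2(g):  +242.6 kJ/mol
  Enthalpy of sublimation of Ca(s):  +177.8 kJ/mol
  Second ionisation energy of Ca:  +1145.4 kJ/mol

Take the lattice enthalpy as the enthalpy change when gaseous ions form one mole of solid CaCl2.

U = -2253.0 kJ/mol

ΔHf° = 1·ΔHsub + 1·(ΣIE) + 1·D(Cl2) + 2·EA + U
-795.4 = 1·(+177.8) + 1·(+1735.2) + 1·(+242.6) + 2·(-349.0) + U
U = -795.4 − (+1457.6) = -2253.0 kJ/mol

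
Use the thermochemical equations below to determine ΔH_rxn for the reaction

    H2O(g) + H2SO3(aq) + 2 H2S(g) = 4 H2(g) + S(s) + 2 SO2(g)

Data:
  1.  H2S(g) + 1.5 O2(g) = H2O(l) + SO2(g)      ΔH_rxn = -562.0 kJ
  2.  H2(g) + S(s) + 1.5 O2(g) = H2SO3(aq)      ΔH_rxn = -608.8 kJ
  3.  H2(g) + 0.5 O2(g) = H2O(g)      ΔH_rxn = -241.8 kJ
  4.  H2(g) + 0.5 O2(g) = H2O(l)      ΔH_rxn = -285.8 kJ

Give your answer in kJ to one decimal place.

eq. 1 × 2: (2)·(-562.0) = -1124.0 kJ
eq. 2 reversed: +608.8 kJ
eq. 3 reversed: +241.8 kJ
eq. 4 reversed and × 2: (-2)·(-285.8) = +571.6 kJ
ΔH_rxn = (2)·(-562.0) + (-1)·(-608.8) + (-1)·(-241.8) + (-2)·(-285.8) = 298.2 kJ

ΔH_rxn = 298.2 kJ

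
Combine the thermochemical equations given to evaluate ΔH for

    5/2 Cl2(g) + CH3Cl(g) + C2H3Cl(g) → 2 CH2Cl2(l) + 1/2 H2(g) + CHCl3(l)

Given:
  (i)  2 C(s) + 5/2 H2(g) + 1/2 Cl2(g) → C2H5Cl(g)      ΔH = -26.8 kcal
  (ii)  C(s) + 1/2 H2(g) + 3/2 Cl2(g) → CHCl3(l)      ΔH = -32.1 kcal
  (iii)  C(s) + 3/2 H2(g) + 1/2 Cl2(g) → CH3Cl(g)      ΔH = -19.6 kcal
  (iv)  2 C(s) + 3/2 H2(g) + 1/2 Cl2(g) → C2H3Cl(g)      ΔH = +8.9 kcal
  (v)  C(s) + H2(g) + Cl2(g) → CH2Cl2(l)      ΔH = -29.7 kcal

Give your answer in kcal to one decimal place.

ΔH = -80.8 kcal

(i): not needed (C2H5Cl(g) appears nowhere else).
(ii) as written (CHCl3(l) already on the product side): -32.1 kcal
(iii) reversed (reverse to put CH3Cl(g) on the reactant side): +19.6 kcal
(iv) reversed (reverse to put C2H3Cl(g) on the reactant side): -8.9 kcal
(v) × 2 (scale by 2 for the 2 CH2Cl2(l)): (2)·(-29.7) = -59.4 kcal
Summing the manipulated equations, ΔH = (1)·(-32.1) + (-1)·(-19.6) + (-1)·(+8.9) + (2)·(-29.7) = -80.8 kcal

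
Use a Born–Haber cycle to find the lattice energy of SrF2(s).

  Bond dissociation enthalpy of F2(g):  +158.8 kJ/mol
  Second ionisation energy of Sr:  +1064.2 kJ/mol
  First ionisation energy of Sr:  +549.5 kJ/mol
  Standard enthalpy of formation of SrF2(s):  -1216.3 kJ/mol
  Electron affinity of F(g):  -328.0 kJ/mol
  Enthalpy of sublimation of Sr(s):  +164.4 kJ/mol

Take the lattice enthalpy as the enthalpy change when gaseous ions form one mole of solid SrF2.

ΔHf° = 1·ΔHsub + 1·(ΣIE) + 1·D(F2) + 2·EA + U
-1216.3 = 1·(+164.4) + 1·(+1613.7) + 1·(+158.8) + 2·(-328.0) + U
U = -1216.3 − (+1280.9) = -2497.2 kJ/mol

U = -2497.2 kJ/mol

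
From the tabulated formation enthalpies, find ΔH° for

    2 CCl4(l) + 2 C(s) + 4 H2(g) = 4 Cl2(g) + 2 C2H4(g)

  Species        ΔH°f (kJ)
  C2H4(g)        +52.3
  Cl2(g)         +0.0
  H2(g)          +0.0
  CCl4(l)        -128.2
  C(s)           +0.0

ΔH° = 361.0 kJ

ΔH°rxn = Σ nΔHf°(products) − Σ nΔHf°(reactants).
Products: 4·(+0.0) + 2·(+52.3) = +104.6
Reactants: 2·(-128.2) + 2·(+0.0) + 4·(+0.0) = -256.4
ΔH° = (+104.6) − (-256.4) = 361.0 kJ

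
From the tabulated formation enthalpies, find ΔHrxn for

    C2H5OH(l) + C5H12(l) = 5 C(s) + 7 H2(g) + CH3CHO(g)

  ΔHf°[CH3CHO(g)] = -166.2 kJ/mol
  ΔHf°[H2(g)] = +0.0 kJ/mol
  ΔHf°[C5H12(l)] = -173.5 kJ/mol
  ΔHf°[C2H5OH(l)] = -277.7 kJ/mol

ΔHrxn = 285.0 kJ/mol

Products: 5·(+0.0) + 7·(+0.0) + 1·(-166.2) = -166.2
Reactants: 1·(-277.7) + 1·(-173.5) = -451.2
ΔHrxn = (-166.2) − (-451.2) = 285.0 kJ/mol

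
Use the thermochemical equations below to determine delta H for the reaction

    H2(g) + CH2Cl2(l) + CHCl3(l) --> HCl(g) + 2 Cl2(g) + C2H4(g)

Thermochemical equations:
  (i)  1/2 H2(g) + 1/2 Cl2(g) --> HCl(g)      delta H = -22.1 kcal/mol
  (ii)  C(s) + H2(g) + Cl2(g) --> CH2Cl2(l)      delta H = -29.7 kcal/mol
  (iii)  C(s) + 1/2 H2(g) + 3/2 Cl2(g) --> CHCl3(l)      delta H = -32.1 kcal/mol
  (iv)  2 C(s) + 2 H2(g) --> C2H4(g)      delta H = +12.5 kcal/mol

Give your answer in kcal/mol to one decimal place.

(i) as written: -22.1 kcal/mol
(ii) reversed: +29.7 kcal/mol
(iii) reversed: +32.1 kcal/mol
(iv) as written: +12.5 kcal/mol
Combining the equations, delta H = (1)·(-22.1) + (-1)·(-29.7) + (-1)·(-32.1) + (1)·(+12.5) = 52.2 kcal/mol

delta H = 52.2 kcal/mol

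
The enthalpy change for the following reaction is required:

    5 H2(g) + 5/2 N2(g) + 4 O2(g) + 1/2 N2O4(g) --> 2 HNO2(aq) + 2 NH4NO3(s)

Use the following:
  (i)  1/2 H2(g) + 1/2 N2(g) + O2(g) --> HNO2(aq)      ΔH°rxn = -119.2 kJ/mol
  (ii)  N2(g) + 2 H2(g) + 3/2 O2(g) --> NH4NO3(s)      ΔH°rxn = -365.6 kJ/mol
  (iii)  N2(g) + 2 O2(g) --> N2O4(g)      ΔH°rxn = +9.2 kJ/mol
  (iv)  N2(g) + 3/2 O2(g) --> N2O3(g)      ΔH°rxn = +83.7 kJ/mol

ΔH°rxn = -974.2 kJ/mol

(i) × 2 (scale by 2 for the 2 HNO2(aq)): (2)·(-119.2) = -238.4 kJ/mol
(ii) × 2 (scale by 2 for the 2 NH4NO3(s)): (2)·(-365.6) = -731.2 kJ/mol
(iii) reversed and × 1/2 (N2O4(g) must end up as a reactant; ×1/2 to match 1/2 N2O4(g) in the target): (-1/2)·(+9.2) = -4.6 kJ/mol
(iv): not needed (N2O3(g) appears nowhere else).
By Hess's law, ΔH°rxn = (2)·(-119.2) + (2)·(-365.6) + (-1/2)·(+9.2) = -974.2 kJ/mol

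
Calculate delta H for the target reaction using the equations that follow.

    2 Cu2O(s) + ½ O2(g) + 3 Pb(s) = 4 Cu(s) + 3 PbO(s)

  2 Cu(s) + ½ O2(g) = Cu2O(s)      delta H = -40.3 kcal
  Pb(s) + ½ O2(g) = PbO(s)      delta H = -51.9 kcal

delta H = -75.1 kcal

equation 1 reversed and × 2 (reverse to put Cu2O(s) on the reactant side; scale by 2 for the 2 Cu2O(s)): (-2)·(-40.3) = +80.6 kcal
equation 2 × 3 (scale by 3 for the 3 PbO(s)): (3)·(-51.9) = -155.7 kcal
Summing the manipulated equations, delta H = (-2)·(-40.3) + (3)·(-51.9) = -75.1 kcal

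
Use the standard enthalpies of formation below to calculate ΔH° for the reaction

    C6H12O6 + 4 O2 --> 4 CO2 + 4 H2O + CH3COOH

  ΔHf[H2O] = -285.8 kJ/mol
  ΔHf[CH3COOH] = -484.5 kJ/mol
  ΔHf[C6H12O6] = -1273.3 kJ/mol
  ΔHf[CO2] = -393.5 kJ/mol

ΔH°rxn = Σ nΔHf°(products) − Σ nΔHf°(reactants).
Products: 4·(-393.5) + 4·(-285.8) + 1·(-484.5) = -3201.7
Reactants: 1·(-1273.3) + 4·(+0.0) = -1273.3
ΔH° = (-3201.7) − (-1273.3) = -1928.4 kJ/mol

ΔH° = -1928.4 kJ/mol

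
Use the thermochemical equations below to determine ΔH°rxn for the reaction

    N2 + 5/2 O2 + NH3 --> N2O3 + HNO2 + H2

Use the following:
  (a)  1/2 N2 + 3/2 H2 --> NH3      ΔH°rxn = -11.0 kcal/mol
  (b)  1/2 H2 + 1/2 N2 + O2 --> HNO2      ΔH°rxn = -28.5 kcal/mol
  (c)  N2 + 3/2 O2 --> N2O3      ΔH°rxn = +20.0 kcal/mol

ΔH°rxn = 2.5 kcal/mol

(a) reversed (NH3 must end up as a reactant): +11.0 kcal/mol
(b) as written (HNO2 already on the product side): -28.5 kcal/mol
(c) as written (N2O3 already on the product side): +20.0 kcal/mol
Since enthalpy is a state function, ΔH°rxn = (+11.0) + (-28.5) + (+20.0) = 2.5 kcal/mol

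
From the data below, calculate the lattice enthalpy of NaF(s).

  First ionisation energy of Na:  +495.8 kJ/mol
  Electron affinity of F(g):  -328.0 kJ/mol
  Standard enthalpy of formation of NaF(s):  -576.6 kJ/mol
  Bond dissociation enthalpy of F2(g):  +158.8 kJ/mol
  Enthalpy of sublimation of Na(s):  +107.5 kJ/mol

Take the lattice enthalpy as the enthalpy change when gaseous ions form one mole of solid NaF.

U = -931.3 kJ/mol

ΔHf° = 1·ΔHsub + 1·(ΣIE) + 1/2·D(F2) + 1·EA + U
-576.6 = 1·(+107.5) + 1·(+495.8) + 1/2·(+158.8) + 1·(-328.0) + U
U = -576.6 − (+354.7) = -931.3 kJ/mol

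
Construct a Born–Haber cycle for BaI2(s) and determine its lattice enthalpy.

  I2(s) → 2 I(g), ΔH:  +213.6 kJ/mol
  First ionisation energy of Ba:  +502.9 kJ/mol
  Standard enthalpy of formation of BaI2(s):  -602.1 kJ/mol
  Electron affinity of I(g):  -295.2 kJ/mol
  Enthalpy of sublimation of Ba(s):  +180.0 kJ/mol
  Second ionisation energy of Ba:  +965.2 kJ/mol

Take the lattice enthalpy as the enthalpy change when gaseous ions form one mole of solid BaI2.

ΔHf° = 1·ΔHsub + 1·(ΣIE) + 1·D(I2) + 2·EA + U
-602.1 = 1·(+180.0) + 1·(+1468.1) + 1·(+213.6) + 2·(-295.2) + U
U = -602.1 − (+1271.3) = -1873.4 kJ/mol

U = -1873.4 kJ/mol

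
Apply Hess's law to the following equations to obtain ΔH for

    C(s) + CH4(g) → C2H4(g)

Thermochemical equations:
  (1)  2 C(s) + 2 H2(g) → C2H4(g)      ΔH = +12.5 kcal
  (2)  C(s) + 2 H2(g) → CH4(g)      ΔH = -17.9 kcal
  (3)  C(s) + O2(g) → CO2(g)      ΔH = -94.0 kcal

ΔH = 30.4 kcal

(1) as written (C2H4(g) already on the product side): +12.5 kcal
(2) reversed (CH4(g) must end up as a reactant): +17.9 kcal
(3): not needed (O2(g) appears nowhere else).
ΔH = (1)·(+12.5) + (-1)·(-17.9) = 30.4 kcal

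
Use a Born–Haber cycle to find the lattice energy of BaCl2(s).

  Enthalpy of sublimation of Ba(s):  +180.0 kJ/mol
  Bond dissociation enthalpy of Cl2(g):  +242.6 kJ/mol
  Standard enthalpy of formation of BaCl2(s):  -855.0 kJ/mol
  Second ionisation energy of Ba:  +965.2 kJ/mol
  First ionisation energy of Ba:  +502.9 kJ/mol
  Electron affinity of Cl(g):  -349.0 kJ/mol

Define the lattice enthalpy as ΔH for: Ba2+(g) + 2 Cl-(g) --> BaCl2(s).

U = -2047.7 kJ/mol

ΔHf° = 1·ΔHsub + 1·(ΣIE) + 1·D(Cl2) + 2·EA + U
-855.0 = 1·(+180.0) + 1·(+1468.1) + 1·(+242.6) + 2·(-349.0) + U
U = -855.0 − (+1192.7) = -2047.7 kJ/mol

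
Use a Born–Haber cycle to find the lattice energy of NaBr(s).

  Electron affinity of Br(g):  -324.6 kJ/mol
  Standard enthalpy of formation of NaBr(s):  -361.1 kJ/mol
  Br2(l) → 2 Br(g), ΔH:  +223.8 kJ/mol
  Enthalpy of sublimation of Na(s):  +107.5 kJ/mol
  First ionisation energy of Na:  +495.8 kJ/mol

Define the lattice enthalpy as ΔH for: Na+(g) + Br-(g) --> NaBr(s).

U = -751.7 kJ/mol

ΔHf° = 1·ΔHsub + 1·(ΣIE) + 1/2·D(Br2) + 1·EA + U
-361.1 = 1·(+107.5) + 1·(+495.8) + 1/2·(+223.8) + 1·(-324.6) + U
U = -361.1 − (+390.6) = -751.7 kJ/mol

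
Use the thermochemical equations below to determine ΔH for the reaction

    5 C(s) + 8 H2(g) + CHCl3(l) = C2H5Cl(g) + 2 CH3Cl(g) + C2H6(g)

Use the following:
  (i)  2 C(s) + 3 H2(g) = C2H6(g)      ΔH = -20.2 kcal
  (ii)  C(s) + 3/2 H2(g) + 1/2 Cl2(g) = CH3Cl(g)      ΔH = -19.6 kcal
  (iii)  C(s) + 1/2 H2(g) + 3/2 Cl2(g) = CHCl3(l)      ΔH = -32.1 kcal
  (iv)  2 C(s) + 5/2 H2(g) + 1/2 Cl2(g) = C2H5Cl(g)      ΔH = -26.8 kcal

(i) as written (C2H6(g) already on the product side): -20.2 kcal
(ii) × 2 (scale by 2 for the 2 CH3Cl(g)): (2)·(-19.6) = -39.2 kcal
(iii) reversed (reverse to put CHCl3(l) on the reactant side): +32.1 kcal
(iv) as written (C2H5Cl(g) already on the product side): -26.8 kcal
ΔH = (-20.2) + (-39.2) + (+32.1) + (-26.8) = -54.1 kcal

ΔH = -54.1 kcal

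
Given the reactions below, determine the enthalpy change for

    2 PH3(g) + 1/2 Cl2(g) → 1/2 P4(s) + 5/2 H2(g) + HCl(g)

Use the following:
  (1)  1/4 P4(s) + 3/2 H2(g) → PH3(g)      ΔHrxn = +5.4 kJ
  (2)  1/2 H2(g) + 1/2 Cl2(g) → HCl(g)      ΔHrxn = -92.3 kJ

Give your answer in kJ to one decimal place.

ΔHrxn = -103.1 kJ

(1) reversed and × 2: (-2)·(+5.4) = -10.8 kJ
(2) as written: -92.3 kJ
ΔHrxn = (-2)·(+5.4) + (1)·(-92.3) = -103.1 kJ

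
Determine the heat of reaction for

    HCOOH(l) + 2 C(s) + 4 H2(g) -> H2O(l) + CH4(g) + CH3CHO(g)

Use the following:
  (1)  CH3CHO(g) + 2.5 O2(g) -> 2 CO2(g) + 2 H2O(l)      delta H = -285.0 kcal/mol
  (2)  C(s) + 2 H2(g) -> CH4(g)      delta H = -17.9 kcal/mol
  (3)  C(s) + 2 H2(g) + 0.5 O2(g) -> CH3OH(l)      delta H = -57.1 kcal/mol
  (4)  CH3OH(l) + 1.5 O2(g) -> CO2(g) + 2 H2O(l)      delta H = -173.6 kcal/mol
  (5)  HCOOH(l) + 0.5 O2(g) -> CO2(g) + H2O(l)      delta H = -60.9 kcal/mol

delta H = -24.5 kcal/mol

(1) reversed (CH3CHO(g) must end up as a product): +285.0 kcal/mol
(2) as written (CH4(g) already on the product side): -17.9 kcal/mol
(3) as written: -57.1 kcal/mol
(4) as written: -173.6 kcal/mol
(5) as written (HCOOH(l) already on the reactant side): -60.9 kcal/mol
delta H = (-1)·(-285.0) + (1)·(-17.9) + (1)·(-57.1) + (1)·(-173.6) + (1)·(-60.9) = -24.5 kcal/mol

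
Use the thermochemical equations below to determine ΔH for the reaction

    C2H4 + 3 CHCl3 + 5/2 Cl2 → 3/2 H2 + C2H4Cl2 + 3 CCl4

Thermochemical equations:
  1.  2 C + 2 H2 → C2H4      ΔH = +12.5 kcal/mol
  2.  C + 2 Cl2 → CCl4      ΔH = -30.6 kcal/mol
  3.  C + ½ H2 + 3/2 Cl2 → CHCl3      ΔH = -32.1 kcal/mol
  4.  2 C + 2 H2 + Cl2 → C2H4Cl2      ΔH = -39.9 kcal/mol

ΔH = -47.9 kcal/mol

eq. 1 reversed (C2H4 must end up as a reactant): -12.5 kcal/mol
eq. 2 × 3 (scale by 3 for the 3 CCl4): (3)·(-30.6) = -91.8 kcal/mol
eq. 3 reversed and × 3 (CHCl3 must end up as a reactant; ×3 to match 3 CHCl3 in the target): (-3)·(-32.1) = +96.3 kcal/mol
eq. 4 as written (C2H4Cl2 already on the product side): -39.9 kcal/mol
Since enthalpy is a state function, ΔH = (-1)·(+12.5) + (3)·(-30.6) + (-3)·(-32.1) + (1)·(-39.9) = -47.9 kcal/mol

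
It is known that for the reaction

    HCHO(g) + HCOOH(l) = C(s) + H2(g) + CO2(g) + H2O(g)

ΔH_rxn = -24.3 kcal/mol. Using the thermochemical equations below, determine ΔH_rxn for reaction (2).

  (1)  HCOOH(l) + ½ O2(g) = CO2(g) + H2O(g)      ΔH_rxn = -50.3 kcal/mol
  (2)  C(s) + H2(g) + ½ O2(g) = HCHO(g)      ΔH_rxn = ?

(1) as written (HCOOH(l) already on the reactant side): -50.3 kcal/mol
(2) reversed (reverse to put HCHO(g) on the reactant side): contributes −x
-24.3 = (-50.3) − x
x = (-24.3 − (-50.3)) / (-1) = -26.0 kcal/mol

ΔH_rxn = -26.0 kcal/mol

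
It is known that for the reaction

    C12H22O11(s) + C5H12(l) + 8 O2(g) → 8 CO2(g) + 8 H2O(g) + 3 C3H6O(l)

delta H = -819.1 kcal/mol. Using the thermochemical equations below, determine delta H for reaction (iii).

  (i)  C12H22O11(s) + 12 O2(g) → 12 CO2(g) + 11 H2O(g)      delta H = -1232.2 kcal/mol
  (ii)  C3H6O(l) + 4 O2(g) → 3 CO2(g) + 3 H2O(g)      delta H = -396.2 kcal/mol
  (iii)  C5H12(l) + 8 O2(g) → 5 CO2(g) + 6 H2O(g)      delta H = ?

(i) as written (C12H22O11(s) already on the reactant side): -1232.2 kcal/mol
(ii) reversed and × 3 (C3H6O(l) must end up as a product; scale by 3 for the 3 C3H6O(l)): (-3)·(-396.2) = +1188.6 kcal/mol
(iii) as written (C5H12(l) already on the reactant side): contributes x
-819.1 = (-1232.2) + (+1188.6) + x
x = (-819.1 − (-43.6)) / (1) = -775.5 kcal/mol

delta H = -775.5 kcal/mol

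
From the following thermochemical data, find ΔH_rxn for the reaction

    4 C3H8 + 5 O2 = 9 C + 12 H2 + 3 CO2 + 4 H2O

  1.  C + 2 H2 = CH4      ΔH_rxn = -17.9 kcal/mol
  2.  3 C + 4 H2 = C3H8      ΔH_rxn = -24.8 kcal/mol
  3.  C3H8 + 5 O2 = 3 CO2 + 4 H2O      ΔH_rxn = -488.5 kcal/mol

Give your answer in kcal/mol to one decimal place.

ΔH_rxn = -414.1 kcal/mol

eq. 1: not needed.
eq. 2 reversed and × 3: (-3)·(-24.8) = +74.4 kcal/mol
eq. 3 as written: -488.5 kcal/mol
Combining the equations, ΔH_rxn = (+74.4) + (-488.5) = -414.1 kcal/mol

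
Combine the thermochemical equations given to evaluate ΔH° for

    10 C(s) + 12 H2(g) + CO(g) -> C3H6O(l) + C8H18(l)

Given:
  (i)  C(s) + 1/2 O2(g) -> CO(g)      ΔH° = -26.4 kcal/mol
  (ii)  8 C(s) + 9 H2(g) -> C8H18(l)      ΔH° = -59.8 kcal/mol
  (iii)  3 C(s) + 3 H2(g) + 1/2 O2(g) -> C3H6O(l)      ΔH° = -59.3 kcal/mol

ΔH° = -92.7 kcal/mol

(i) reversed (CO(g) must end up as a reactant): +26.4 kcal/mol
(ii) as written (C8H18(l) already on the product side): -59.8 kcal/mol
(iii) as written (C3H6O(l) already on the product side): -59.3 kcal/mol
Since enthalpy is a state function, ΔH° = (+26.4) + (-59.8) + (-59.3) = -92.7 kcal/mol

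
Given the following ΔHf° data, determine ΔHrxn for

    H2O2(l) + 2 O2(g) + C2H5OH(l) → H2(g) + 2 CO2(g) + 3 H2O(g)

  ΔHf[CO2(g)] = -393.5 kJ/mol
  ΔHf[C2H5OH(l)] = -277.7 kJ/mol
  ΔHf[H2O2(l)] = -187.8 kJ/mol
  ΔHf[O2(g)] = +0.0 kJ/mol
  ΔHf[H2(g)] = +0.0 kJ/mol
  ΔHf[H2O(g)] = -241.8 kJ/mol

ΔH°rxn = Σ nΔHf°(products) − Σ nΔHf°(reactants).
Products: 1·(+0.0) + 2·(-393.5) + 3·(-241.8) = -1512.4
Reactants: 1·(-187.8) + 2·(+0.0) + 1·(-277.7) = -465.5
ΔHrxn = (-1512.4) − (-465.5) = -1046.9 kJ/mol

ΔHrxn = -1046.9 kJ/mol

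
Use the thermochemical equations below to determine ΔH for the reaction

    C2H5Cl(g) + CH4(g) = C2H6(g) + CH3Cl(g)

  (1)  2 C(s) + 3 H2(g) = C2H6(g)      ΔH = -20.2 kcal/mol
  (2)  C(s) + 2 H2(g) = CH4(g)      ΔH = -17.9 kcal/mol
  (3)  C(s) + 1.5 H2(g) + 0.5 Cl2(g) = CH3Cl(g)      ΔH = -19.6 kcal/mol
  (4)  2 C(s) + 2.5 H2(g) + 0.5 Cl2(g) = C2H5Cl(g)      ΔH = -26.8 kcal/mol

(1) as written (C2H6(g) already on the product side): -20.2 kcal/mol
(2) reversed (reverse to put CH4(g) on the reactant side): +17.9 kcal/mol
(3) as written (CH3Cl(g) already on the product side): -19.6 kcal/mol
(4) reversed (reverse to put C2H5Cl(g) on the reactant side): +26.8 kcal/mol
Since enthalpy is a state function, ΔH = (-20.2) + (+17.9) + (-19.6) + (+26.8) = 4.9 kcal/mol

ΔH = 4.9 kcal/mol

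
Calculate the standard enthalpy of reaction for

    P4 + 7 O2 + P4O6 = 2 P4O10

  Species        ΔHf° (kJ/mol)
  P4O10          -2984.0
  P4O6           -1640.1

ΔH°rxn = Σ nΔHf°(products) − Σ nΔHf°(reactants).
Products: 2·(-2984.0) = -5968.0
Reactants: 1·(+0.0) + 7·(+0.0) + 1·(-1640.1) = -1640.1
ΔH° = (-5968.0) − (-1640.1) = -4327.9 kJ/mol

ΔH° = -4327.9 kJ/mol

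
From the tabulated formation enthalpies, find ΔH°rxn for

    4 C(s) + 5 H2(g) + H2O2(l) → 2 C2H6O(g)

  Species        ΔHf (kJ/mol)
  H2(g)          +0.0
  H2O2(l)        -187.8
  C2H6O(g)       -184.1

Products: 2·(-184.1) = -368.2
Reactants: 4·(+0.0) + 5·(+0.0) + 1·(-187.8) = -187.8
ΔH°rxn = (-368.2) − (-187.8) = -180.4 kJ/mol

ΔH°rxn = -180.4 kJ/mol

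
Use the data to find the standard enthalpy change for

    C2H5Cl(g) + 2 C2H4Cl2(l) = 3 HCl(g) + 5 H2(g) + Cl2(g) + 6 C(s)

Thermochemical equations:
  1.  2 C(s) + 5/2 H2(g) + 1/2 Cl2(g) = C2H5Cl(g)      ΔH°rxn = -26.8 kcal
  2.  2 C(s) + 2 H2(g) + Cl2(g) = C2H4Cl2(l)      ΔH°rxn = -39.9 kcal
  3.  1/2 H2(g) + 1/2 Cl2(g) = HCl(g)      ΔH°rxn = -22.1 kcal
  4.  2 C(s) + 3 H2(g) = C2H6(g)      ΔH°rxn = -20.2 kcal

ΔH°rxn = 40.3 kcal

eq. 1 reversed: +26.8 kcal
eq. 2 reversed and × 2: (-2)·(-39.9) = +79.8 kcal
eq. 3 × 3: (3)·(-22.1) = -66.3 kcal
eq. 4: not needed.
By Hess's law, ΔH°rxn = (-1)·(-26.8) + (-2)·(-39.9) + (3)·(-22.1) = 40.3 kcal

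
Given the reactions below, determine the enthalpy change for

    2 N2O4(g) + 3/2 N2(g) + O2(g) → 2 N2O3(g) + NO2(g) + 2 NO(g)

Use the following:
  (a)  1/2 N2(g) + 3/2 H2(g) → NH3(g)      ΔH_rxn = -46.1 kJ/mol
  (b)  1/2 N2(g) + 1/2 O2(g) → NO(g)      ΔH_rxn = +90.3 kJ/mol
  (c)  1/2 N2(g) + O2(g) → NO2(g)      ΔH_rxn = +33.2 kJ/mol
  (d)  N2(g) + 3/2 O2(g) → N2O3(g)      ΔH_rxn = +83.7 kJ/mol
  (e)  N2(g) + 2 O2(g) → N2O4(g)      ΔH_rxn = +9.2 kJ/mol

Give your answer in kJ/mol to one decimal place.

ΔH_rxn = 362.8 kJ/mol

(a): not needed.
(b) × 2: (2)·(+90.3) = +180.6 kJ/mol
(c) as written: +33.2 kJ/mol
(d) × 2: (2)·(+83.7) = +167.4 kJ/mol
(e) reversed and × 2: (-2)·(+9.2) = -18.4 kJ/mol
Combining the equations, ΔH_rxn = (+180.6) + (+33.2) + (+167.4) + (-18.4) = 362.8 kJ/mol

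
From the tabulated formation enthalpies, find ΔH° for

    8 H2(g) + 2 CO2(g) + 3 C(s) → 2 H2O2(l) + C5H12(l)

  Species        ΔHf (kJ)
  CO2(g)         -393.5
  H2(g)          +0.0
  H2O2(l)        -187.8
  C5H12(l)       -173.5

ΔH° = 237.9 kJ

ΔH°rxn = Σ nΔHf°(products) − Σ nΔHf°(reactants).
Products: 2·(-187.8) + 1·(-173.5) = -549.1
Reactants: 8·(+0.0) + 2·(-393.5) + 3·(+0.0) = -787.0
ΔH° = (-549.1) − (-787.0) = 237.9 kJ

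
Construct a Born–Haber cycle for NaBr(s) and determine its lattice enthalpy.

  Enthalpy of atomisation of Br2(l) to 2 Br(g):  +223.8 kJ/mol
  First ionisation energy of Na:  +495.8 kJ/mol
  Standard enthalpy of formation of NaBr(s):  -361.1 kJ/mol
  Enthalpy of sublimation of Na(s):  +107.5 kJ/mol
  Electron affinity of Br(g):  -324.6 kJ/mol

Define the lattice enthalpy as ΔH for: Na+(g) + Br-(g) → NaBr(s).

U = -751.7 kJ/mol

ΔHf° = 1·ΔHsub + 1·(ΣIE) + 1/2·D(Br2) + 1·EA + U
-361.1 = 1·(+107.5) + 1·(+495.8) + 1/2·(+223.8) + 1·(-324.6) + U
U = -361.1 − (+390.6) = -751.7 kJ/mol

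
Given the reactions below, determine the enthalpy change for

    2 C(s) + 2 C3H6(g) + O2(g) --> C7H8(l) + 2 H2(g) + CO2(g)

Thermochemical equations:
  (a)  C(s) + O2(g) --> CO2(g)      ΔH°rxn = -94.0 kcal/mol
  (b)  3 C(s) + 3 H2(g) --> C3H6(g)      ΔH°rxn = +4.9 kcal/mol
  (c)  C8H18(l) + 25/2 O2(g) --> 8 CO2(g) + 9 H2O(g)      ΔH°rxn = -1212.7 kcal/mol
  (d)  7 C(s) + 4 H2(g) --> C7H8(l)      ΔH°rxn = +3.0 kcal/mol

(a) as written: -94.0 kcal/mol
(b) reversed and × 2 (C3H6(g) must end up as a reactant; scale by 2 for the 2 C3H6(g)): (-2)·(+4.9) = -9.8 kcal/mol
(c): not needed (H2O(g) appears nowhere else).
(d) as written (C7H8(l) already on the product side): +3.0 kcal/mol
Combining the equations, ΔH°rxn = (1)·(-94.0) + (-2)·(+4.9) + (1)·(+3.0) = -100.8 kcal/mol

ΔH°rxn = -100.8 kcal/mol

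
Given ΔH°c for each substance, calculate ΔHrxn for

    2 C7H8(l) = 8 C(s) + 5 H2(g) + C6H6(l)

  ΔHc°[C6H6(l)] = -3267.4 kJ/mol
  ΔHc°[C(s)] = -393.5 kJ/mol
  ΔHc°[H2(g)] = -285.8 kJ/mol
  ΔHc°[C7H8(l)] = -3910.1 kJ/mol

Using ΔH = Σ nΔHc°(reactants) − Σ nΔHc°(products):
= [2·(-3910.1)] − [8·(-393.5) + 5·(-285.8) + 1·(-3267.4)]
= 24.2 kJ/mol

ΔHrxn = 24.2 kJ/mol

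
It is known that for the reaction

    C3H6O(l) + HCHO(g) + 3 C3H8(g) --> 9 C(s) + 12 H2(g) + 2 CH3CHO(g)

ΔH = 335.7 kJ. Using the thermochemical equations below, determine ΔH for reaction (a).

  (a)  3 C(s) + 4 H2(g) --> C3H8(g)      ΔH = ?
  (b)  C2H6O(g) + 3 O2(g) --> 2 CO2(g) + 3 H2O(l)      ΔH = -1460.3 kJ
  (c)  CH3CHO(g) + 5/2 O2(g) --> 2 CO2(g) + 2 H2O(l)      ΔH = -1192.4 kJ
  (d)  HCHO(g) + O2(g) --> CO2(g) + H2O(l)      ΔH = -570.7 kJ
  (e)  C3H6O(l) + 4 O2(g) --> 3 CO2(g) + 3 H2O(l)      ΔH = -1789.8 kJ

(a) reversed and × 3: contributes −3·x
(b): not needed.
(c) reversed and × 2: (-2)·(-1192.4) = +2384.8 kJ
(d) as written: -570.7 kJ
(e) as written: -1789.8 kJ
+335.7 = (+2384.8) + (-570.7) + (-1789.8) − 3·x
x = (+335.7 − (+24.3)) / (-3) = -103.8 kJ

ΔH = -103.8 kJ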